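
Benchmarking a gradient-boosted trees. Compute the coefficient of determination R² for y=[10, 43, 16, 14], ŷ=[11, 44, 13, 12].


ȳ = 20.75
SS_res = Σ(y-ŷ)² = 15
SS_tot = Σ(y-ȳ)² = 678.75
R² = 1 - SS_res/SS_tot = 1 - 0.0221 = 0.9779

0.9779


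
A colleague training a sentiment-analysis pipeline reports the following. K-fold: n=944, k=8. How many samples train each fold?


Fold size = 944/8 = 118
Training per fold = 944 - 118 = 826

826


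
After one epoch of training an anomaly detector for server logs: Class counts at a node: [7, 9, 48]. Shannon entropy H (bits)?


Probabilities: [7/64, 9/64, 48/64] ≈ [0.1094, 0.1406, 0.75]
H = -((7/64)·log₂(7/64) + (9/64)·log₂(9/64) + (48/64)·log₂(48/64))
  = 1.0585 bits

1.0585 bits


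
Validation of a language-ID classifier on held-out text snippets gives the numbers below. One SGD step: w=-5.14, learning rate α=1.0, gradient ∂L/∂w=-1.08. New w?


w_new = w - α·∇
= -5.14 - 1.0·-1.08
= -5.14 + 1.08
= -4.06

-4.06


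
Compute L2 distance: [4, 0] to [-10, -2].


d = √((4+ 10)² + (0+ 2)²)
  = √(196 + 4)
  = √200 = 14.1421

14.1421


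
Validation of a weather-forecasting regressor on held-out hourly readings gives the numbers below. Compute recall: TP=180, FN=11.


Recall = TP/(TP+FN)
= 180/(180+11)
= 180/191 = 94.24%

94.24%


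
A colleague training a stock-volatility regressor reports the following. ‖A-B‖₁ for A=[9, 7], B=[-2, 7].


d = |9+ 2| + |7-7|
  = 11 + 0
  = 11

11


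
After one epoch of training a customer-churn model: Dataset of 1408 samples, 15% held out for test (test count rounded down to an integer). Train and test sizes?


Test = ⌊1408·15/100⌋ = 211
Train = 1408 - 211 = 1197

Train: 1197, Test: 211


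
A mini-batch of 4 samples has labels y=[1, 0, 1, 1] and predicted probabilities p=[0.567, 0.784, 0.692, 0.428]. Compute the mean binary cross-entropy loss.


L[0] = -ln(0.567) = 0.5674
L[1] = -ln(1-0.784) = -ln(0.216) = 1.5325
L[2] = -ln(0.692) = 0.3682
L[3] = -ln(0.428) = 0.8486
mean = (0.5674 + 1.5325 + 0.3682 + 0.8486)/4 = 0.8292

0.8292


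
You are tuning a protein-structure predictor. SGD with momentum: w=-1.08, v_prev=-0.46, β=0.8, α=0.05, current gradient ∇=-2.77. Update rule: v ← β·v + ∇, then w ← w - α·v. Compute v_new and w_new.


v_new = 0.8·-0.46 - 2.77 = -0.368 - 2.77 = -3.138
w_new = -1.08 - 0.05·-3.138 = -1.08 + 0.1569 = -0.9231

v_new=-3.138, w_new=-0.9231


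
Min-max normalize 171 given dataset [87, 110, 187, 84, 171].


min=84, max=187
(171-84)/(187-84) = 87/103 = 0.8447

0.8447


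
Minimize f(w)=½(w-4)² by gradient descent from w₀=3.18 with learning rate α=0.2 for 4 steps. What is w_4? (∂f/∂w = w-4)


step 1: grad = 3.18-4 = -0.82; w = 3.18 - 0.2·(-0.82) = 3.344
step 2: grad = 3.344-4 = -0.656; w = 3.344 - 0.2·(-0.656) = 3.4752
step 3: grad = 3.4752-4 = -0.5248; w = 3.4752 - 0.2·(-0.5248) = 3.58016
step 4: grad = 3.58016-4 = -0.41984; w = 3.58016 - 0.2·(-0.41984) = 3.664128

3.664128


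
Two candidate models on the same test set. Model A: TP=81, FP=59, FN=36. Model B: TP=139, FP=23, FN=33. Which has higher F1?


Model A: P=81/140=0.5786, R=81/117=0.6923, F1=2PR/(P+R)=2TP/(2TP+FP+FN)=162/257=0.6304
Model B: P=139/162=0.858, R=139/172=0.8081, F1=2PR/(P+R)=2TP/(2TP+FP+FN)=278/334=0.8323
0.6304 < 0.8323 → Model B

Model B


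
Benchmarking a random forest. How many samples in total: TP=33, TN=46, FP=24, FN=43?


Total = TP + TN + FP + FN
= 33 + 46 + 24 + 43
= 146
(Predicted positive: 57, predicted negative: 89)

146


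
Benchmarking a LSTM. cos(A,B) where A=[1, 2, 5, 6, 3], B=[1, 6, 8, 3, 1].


A·B = 1·1 + 2·6 + 5·8 + 6·3 + 3·1 = 74
‖A‖ = √75 = 8.6603, ‖B‖ = √111 = 10.5357
cos = 74/(√75·√111) = 74/√8325 = 0.811

0.811


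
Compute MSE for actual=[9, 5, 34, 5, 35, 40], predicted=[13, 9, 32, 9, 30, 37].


Squared errors: (9-13)²=16, (5-9)²=16, (34-32)²=4, (5-9)²=16, (35-30)²=25, (40-37)²=9
Sum = 86
MSE = 86/6 = 43/3

43/3


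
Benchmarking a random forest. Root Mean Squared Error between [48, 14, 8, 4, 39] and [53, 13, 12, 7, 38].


MSE = 52/5 = 10.4
RMSE = √(52/5) = 3.2249

3.2249


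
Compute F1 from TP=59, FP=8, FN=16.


Precision = 59/67 = 0.8806
Recall = 59/75 = 0.7867
F1 = 2·P·R/(P+R) = 2·TP/(2·TP+FP+FN) = 118/(118+8+16) = 118/142 = 0.831

0.831


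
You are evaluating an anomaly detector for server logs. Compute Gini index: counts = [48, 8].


Probabilities: [48/56, 8/56] ≈ [0.8571, 0.1429]
Σpᵢ² = (2304 + 64)/56² = 2368/3136
Gini = 1 - Σpᵢ² = 1 - 2368/3136 = 0.2449

0.2449


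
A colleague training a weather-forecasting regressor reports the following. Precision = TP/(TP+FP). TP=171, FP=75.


Precision = TP/(TP+FP)
= 171/(171+75)
= 171/246 = 69.51%

69.51%


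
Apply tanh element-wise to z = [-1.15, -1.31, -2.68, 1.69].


tanh(-1.15) = -0.8178
tanh(-1.31) = -0.8643
tanh(-2.68) = -0.9906
tanh(1.69) = 0.9341
result = [-0.8178, -0.8643, -0.9906, 0.9341]

[-0.8178, -0.8643, -0.9906, 0.9341]


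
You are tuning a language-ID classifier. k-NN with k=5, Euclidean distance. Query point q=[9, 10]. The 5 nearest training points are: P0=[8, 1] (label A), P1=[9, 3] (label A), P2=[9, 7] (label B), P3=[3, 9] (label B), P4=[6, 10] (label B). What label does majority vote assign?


d(q,P0) = 9.0554  (label A)
d(q,P1) = 7.0  (label A)
d(q,P2) = 3.0  (label B)
d(q,P3) = 6.0828  (label B)
d(q,P4) = 3.0  (label B)
Votes: A=2, B=3
Majority → B

B


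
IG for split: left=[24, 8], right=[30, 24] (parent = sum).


Parent = [54, 32], H_parent = 0.9523
H_left = 0.8113 (n=32), H_right = 0.9911 (n=54)
H_children = (32/86)·0.8113 + (54/86)·0.9911 = 0.9242
IG = 0.9523 - 0.9242 = 0.0281

0.0281


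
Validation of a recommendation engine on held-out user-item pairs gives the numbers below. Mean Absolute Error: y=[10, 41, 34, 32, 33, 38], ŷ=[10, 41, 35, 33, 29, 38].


Absolute errors: |10-10|=0, |41-41|=0, |34-35|=1, |32-33|=1, |33-29|=4, |38-38|=0
Sum = 6
MAE = 6/6 = 1

1


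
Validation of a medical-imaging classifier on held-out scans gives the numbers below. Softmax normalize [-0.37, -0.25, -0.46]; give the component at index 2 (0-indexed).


Exponentials: e^-0.37=0.6907, e^-0.25=0.7788, e^-0.46=0.6313
Sum = 2.1008
Softmax = [0.3288, 0.3707, 0.3005]
p[2] = 0.6313/2.1008 = 0.3005

0.3005


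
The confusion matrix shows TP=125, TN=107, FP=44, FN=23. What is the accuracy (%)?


Accuracy = (TP+TN)/(TP+TN+FP+FN)
= (125+107)/(299)
= 232/299 = 77.59%

77.59%


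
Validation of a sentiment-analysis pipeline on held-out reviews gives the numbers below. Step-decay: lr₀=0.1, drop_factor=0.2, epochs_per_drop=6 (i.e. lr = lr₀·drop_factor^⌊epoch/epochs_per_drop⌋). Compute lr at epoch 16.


n_drops = ⌊16/6⌋ = 2
lr = 0.1·0.2^2 = 0.1·0.04 = 0.004

0.004


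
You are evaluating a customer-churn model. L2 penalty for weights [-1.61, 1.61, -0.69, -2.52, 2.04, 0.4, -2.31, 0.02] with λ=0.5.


‖w‖₂² = (-1.61)² + (1.61)² + (-0.69)² + (-2.52)² + (2.04)² + (0.4)² + (-2.31)² + (0.02)²
     = 2.5921 + 2.5921 + 0.4761 + 6.3504 + 4.1616 + 0.16 + 5.3361 + 0.0004
     = 21.6688
λ·‖w‖₂² = 0.5·21.6688 = 10.8344

10.8344


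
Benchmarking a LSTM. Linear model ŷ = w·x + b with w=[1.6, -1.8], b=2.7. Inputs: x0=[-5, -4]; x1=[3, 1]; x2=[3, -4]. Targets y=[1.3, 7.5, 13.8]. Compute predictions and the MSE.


ŷ0 = (1.6)·(-5) + (-1.8)·(-4) + 2.7 = 1.9
ŷ1 = (1.6)·(3) + (-1.8)·(1) + 2.7 = 5.7
ŷ2 = (1.6)·(3) + (-1.8)·(-4) + 2.7 = 14.7
errors² = [0.36, 3.24, 0.81]
MSE = 4.4100/3 = 1.47

1.47


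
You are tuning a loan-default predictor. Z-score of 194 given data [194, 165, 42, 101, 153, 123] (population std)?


μ = 129.6667, σ = 49.1313
z = (194 - 129.6667)/49.1313 = 1.3094

1.3094


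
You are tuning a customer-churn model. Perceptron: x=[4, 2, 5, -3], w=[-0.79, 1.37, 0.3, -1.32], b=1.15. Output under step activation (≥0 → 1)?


z = (4)·(-0.79) + (2)·(1.37) + (5)·(0.3) + (-3)·(-1.32) + 1.15
  = 6.19
step(z) = 1 (z≥0)

1


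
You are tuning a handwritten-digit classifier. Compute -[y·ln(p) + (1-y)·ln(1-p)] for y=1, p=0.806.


BCE = -[y·ln(p) + (1-y)·ln(1-p)]
= -1·ln(0.806) - 0
= -ln(0.806) = 0.2157

0.2157


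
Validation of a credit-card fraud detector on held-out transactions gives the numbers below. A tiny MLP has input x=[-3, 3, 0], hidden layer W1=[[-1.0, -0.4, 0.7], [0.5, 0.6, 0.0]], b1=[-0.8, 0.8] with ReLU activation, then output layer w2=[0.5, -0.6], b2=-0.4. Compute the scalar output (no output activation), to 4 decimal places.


z1[0] = (-1.0)·(-3) + (-0.4)·(3) + (0.7)·(0) - 0.8 = 1.0
z1[1] = (0.5)·(-3) + (0.6)·(3) + (0.0)·(0) + 0.8 = 1.1
h = ReLU(z1) = [1.0, 1.1]
output = (0.5)·(1.0) + (-0.6)·(1.1) - 0.4 = -0.56

-0.56


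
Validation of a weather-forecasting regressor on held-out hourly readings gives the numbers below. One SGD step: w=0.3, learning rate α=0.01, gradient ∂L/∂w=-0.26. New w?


w_new = w - α·∇
= 0.3 - 0.01·-0.26
= 0.3 + 0.0026
= 0.3026

0.3026


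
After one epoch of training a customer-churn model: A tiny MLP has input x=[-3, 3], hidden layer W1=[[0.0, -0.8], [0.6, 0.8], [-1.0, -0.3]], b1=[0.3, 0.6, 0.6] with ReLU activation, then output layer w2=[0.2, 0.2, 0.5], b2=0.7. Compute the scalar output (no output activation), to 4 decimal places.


z1[0] = (0.0)·(-3) + (-0.8)·(3) + 0.3 = -2.1
z1[1] = (0.6)·(-3) + (0.8)·(3) + 0.6 = 1.2
z1[2] = (-1.0)·(-3) + (-0.3)·(3) + 0.6 = 2.7
h = ReLU(z1) = [0.0, 1.2, 2.7]
output = (0.2)·(0.0) + (0.2)·(1.2) + (0.5)·(2.7) + 0.7 = 2.29

2.29


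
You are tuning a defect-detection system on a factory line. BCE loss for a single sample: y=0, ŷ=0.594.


BCE = -[y·ln(p) + (1-y)·ln(1-p)]
= -0 - 1·ln(1-0.594)
= -ln(0.406) = 0.9014

0.9014


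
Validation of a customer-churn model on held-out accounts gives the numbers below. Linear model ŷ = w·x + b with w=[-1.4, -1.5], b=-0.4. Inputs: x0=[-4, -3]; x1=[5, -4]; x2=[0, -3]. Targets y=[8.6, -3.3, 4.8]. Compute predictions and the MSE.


ŷ0 = (-1.4)·(-4) + (-1.5)·(-3) - 0.4 = 9.7
ŷ1 = (-1.4)·(5) + (-1.5)·(-4) - 0.4 = -1.4
ŷ2 = (-1.4)·(0) + (-1.5)·(-3) - 0.4 = 4.1
errors² = [1.21, 3.61, 0.49]
MSE = 5.3100/3 = 1.77

1.77


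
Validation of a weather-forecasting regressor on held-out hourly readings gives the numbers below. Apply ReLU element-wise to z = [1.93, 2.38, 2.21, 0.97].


ReLU(1.93) = max(0, 1.93) = 1.93
ReLU(2.38) = max(0, 2.38) = 2.38
ReLU(2.21) = max(0, 2.21) = 2.21
ReLU(0.97) = max(0, 0.97) = 0.97
result = [1.93, 2.38, 2.21, 0.97]

[1.93, 2.38, 2.21, 0.97]


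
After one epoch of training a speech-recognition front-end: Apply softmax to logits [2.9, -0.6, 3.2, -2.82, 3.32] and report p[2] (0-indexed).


Exponentials: e^2.9=18.1741, e^-0.6=0.5488, e^3.2=24.5325, e^-2.82=0.0596, e^3.32=27.6604
Sum = 70.9754
Softmax = [0.2561, 0.0077, 0.3456, 0.0008, 0.3897]
p[2] = 24.5325/70.9754 = 0.3456

0.3456


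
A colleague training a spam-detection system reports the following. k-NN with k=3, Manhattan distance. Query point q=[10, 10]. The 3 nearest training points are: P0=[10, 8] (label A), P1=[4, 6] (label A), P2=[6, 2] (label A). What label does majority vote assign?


d(q,P0) = 2  (label A)
d(q,P1) = 10  (label A)
d(q,P2) = 12  (label A)
Votes: A=3, B=0
Majority → A

A


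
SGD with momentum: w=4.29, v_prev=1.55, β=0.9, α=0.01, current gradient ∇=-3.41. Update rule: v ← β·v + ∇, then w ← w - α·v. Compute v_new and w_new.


v_new = 0.9·1.55 - 3.41 = 1.395 - 3.41 = -2.015
w_new = 4.29 - 0.01·-2.015 = 4.29 + 0.02015 = 4.31015

v_new=-2.015, w_new=4.31015


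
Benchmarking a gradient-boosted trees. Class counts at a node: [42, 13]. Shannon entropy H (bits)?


Probabilities: [42/55, 13/55] ≈ [0.7636, 0.2364]
H = -((42/55)·log₂(42/55) + (13/55)·log₂(13/55))
  = 0.7889 bits

0.7889 bits


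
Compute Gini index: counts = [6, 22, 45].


Probabilities: [6/73, 22/73, 45/73] ≈ [0.0822, 0.3014, 0.6164]
Σpᵢ² = (36 + 484 + 2025)/73² = 2545/5329
Gini = 1 - Σpᵢ² = 1 - 2545/5329 = 0.5224

0.5224


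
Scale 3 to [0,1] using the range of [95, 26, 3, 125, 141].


min=3, max=141
(3-3)/(141-3) = 0/138 = 0.0

0.0


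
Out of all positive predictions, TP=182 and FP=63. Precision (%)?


Precision = TP/(TP+FP)
= 182/(182+63)
= 182/245 = 74.29%

74.29%


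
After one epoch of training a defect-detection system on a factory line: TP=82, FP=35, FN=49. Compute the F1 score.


Precision = 82/117 = 0.7009
Recall = 82/131 = 0.626
F1 = 2·P·R/(P+R) = 2·TP/(2·TP+FP+FN) = 164/(164+35+49) = 164/248 = 0.6613

0.6613


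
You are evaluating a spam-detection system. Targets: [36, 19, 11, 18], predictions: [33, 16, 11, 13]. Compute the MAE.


Absolute errors: |36-33|=3, |19-16|=3, |11-11|=0, |18-13|=5
Sum = 11
MAE = 11/4 = 11/4

11/4


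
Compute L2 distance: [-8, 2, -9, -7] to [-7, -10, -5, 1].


d = √((-8+ 7)² + (2+ 10)² + (-9+ 5)² + (-7-1)²)
  = √(1 + 144 + 16 + 64)
  = √225 = 15.0

15.0


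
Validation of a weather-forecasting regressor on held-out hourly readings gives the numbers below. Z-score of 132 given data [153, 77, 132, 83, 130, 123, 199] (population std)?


μ = 128.1429, σ = 38.4278
z = (132 - 128.1429)/38.4278 = 0.1004

0.1004


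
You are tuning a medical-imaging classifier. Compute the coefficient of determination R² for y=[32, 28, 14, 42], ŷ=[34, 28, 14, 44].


ȳ = 29
SS_res = Σ(y-ŷ)² = 8
SS_tot = Σ(y-ȳ)² = 404
R² = 1 - SS_res/SS_tot = 1 - 0.0198 = 0.9802

0.9802


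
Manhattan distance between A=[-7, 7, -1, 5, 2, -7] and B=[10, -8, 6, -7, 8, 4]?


d = |-7-10| + |7+ 8| + |-1-6| + |5+ 7| + |2-8| + |-7-4|
  = 17 + 15 + 7 + 12 + 6 + 11
  = 68

68


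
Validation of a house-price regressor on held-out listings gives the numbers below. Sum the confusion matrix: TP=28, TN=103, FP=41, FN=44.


Total = TP + TN + FP + FN
= 28 + 103 + 41 + 44
= 216
(Predicted positive: 69, predicted negative: 147)

216


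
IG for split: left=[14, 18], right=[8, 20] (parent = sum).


Parent = [22, 38], H_parent = 0.9481
H_left = 0.9887 (n=32), H_right = 0.8631 (n=28)
H_children = (32/60)·0.9887 + (28/60)·0.8631 = 0.9301
IG = 0.9481 - 0.9301 = 0.018

0.018


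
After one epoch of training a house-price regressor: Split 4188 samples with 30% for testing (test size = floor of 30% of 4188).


Test = ⌊4188·30/100⌋ = 1256
Train = 4188 - 1256 = 2932

Train: 2932, Test: 1256


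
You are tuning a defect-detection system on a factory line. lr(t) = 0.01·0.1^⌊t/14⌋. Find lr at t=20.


n_drops = ⌊20/14⌋ = 1
lr = 0.01·0.1^1 = 0.01·0.1 = 0.001

0.001


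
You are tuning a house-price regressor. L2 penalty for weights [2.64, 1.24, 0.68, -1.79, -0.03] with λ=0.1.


‖w‖₂² = (2.64)² + (1.24)² + (0.68)² + (-1.79)² + (-0.03)²
     = 6.9696 + 1.5376 + 0.4624 + 3.2041 + 0.0009
     = 12.1746
λ·‖w‖₂² = 0.1·12.1746 = 1.21746

1.21746


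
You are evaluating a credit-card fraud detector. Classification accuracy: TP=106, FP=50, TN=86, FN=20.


Accuracy = (TP+TN)/(TP+TN+FP+FN)
= (106+86)/(262)
= 192/262 = 73.28%

73.28%


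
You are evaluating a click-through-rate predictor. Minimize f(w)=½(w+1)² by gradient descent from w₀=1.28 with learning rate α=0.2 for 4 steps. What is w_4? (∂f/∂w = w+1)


step 1: grad = 1.28+1 = 2.28; w = 1.28 - 0.2·(2.28) = 0.824
step 2: grad = 0.824+1 = 1.824; w = 0.824 - 0.2·(1.824) = 0.4592
step 3: grad = 0.4592+1 = 1.4592; w = 0.4592 - 0.2·(1.4592) = 0.16736
step 4: grad = 0.16736+1 = 1.16736; w = 0.16736 - 0.2·(1.16736) = -0.066112

-0.066112


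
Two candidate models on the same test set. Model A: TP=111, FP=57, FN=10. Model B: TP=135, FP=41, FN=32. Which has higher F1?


Model A: P=111/168=0.6607, R=111/121=0.9174, F1=2PR/(P+R)=2TP/(2TP+FP+FN)=222/289=0.7682
Model B: P=135/176=0.767, R=135/167=0.8084, F1=2PR/(P+R)=2TP/(2TP+FP+FN)=270/343=0.7872
0.7682 < 0.7872 → Model B

Model B


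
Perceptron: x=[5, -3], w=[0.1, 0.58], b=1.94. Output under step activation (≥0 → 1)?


z = (5)·(0.1) + (-3)·(0.58) + 1.94
  = 0.7
step(z) = 1 (z≥0)

1


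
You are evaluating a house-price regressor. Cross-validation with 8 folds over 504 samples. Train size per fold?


Fold size = 504/8 = 63
Training per fold = 504 - 63 = 441

441


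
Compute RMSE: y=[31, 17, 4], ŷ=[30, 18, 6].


MSE = 6/3 = 2
RMSE = √(6/3) = 1.4142

1.4142


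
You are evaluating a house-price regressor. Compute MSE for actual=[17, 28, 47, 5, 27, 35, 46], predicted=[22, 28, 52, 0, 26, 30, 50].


Squared errors: (17-22)²=25, (28-28)²=0, (47-52)²=25, (5-0)²=25, (27-26)²=1, (35-30)²=25, (46-50)²=16
Sum = 117
MSE = 117/7 = 117/7

117/7


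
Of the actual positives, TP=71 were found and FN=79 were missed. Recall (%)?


Recall = TP/(TP+FN)
= 71/(71+79)
= 71/150 = 47.33%

47.33%


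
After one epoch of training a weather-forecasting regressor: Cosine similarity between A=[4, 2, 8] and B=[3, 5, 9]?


A·B = 4·3 + 2·5 + 8·9 = 94
‖A‖ = √84 = 9.1652, ‖B‖ = √115 = 10.7238
cos = 94/(√84·√115) = 94/√9660 = 0.9564

0.9564


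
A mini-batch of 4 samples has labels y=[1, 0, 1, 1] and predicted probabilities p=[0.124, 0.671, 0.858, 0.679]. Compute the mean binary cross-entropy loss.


L[0] = -ln(0.124) = 2.0875
L[1] = -ln(1-0.671) = -ln(0.329) = 1.1117
L[2] = -ln(0.858) = 0.1532
L[3] = -ln(0.679) = 0.3871
mean = (2.0875 + 1.1117 + 0.1532 + 0.3871)/4 = 0.9349

0.9349


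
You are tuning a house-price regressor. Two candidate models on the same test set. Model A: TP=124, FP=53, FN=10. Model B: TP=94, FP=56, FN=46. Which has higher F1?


Model A: P=124/177=0.7006, R=124/134=0.9254, F1=2PR/(P+R)=2TP/(2TP+FP+FN)=248/311=0.7974
Model B: P=94/150=0.6267, R=94/140=0.6714, F1=2PR/(P+R)=2TP/(2TP+FP+FN)=188/290=0.6483
0.7974 > 0.6483 → Model A

Model A


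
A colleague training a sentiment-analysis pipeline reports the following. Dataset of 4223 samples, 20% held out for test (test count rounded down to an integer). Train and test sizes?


Test = ⌊4223·20/100⌋ = 844
Train = 4223 - 844 = 3379

Train: 3379, Test: 844


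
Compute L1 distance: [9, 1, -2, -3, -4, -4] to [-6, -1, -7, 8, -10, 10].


d = |9+ 6| + |1+ 1| + |-2+ 7| + |-3-8| + |-4+ 10| + |-4-10|
  = 15 + 2 + 5 + 11 + 6 + 14
  = 53

53


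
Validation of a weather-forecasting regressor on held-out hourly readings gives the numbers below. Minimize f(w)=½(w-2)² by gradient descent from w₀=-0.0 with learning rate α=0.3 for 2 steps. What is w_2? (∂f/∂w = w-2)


step 1: grad = 0-2 = -2; w = 0 - 0.3·(-2) = 0.6
step 2: grad = 0.6-2 = -1.4; w = 0.6 - 0.3·(-1.4) = 1.02

1.02


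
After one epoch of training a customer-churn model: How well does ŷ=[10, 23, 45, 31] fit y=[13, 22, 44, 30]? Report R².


ȳ = 27.25
SS_res = Σ(y-ŷ)² = 12
SS_tot = Σ(y-ȳ)² = 518.75
R² = 1 - SS_res/SS_tot = 1 - 0.0231 = 0.9769

0.9769


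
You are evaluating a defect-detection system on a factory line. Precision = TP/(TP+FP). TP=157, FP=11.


Precision = TP/(TP+FP)
= 157/(157+11)
= 157/168 = 93.45%

93.45%


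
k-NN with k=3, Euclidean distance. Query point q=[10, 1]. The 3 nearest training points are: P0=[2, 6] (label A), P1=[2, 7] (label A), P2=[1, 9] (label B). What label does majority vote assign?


d(q,P0) = 9.434  (label A)
d(q,P1) = 10.0  (label A)
d(q,P2) = 12.0416  (label B)
Votes: A=2, B=1
Majority → A

A


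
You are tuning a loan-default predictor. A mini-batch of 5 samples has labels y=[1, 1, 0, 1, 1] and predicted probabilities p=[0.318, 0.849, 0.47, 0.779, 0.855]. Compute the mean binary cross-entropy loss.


L[0] = -ln(0.318) = 1.1457
L[1] = -ln(0.849) = 0.1637
L[2] = -ln(1-0.47) = -ln(0.53) = 0.6349
L[3] = -ln(0.779) = 0.2497
L[4] = -ln(0.855) = 0.1567
mean = (1.1457 + 0.1637 + 0.6349 + 0.2497 + 0.1567)/5 = 0.4701

0.4701


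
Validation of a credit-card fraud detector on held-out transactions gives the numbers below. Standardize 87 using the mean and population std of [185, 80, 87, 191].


μ = 135.75, σ = 52.3516
z = (87 - 135.75)/52.3516 = -0.9312

-0.9312


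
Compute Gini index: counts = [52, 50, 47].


Probabilities: [52/149, 50/149, 47/149] ≈ [0.349, 0.3356, 0.3154]
Σpᵢ² = (2704 + 2500 + 2209)/149² = 7413/22201
Gini = 1 - Σpᵢ² = 1 - 7413/22201 = 0.6661

0.6661


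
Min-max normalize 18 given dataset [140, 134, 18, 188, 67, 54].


min=18, max=188
(18-18)/(188-18) = 0/170 = 0.0

0.0


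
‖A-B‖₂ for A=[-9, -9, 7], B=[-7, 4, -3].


d = √((-9+ 7)² + (-9-4)² + (7+ 3)²)
  = √(4 + 169 + 100)
  = √273 = 16.5227

16.5227


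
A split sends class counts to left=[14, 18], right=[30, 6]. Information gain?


Parent = [44, 24], H_parent = 0.9367
H_left = 0.9887 (n=32), H_right = 0.65 (n=36)
H_children = (32/68)·0.9887 + (36/68)·0.65 = 0.8094
IG = 0.9367 - 0.8094 = 0.1273

0.1273


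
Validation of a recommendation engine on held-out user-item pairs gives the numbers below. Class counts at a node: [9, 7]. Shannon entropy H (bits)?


Probabilities: [9/16, 7/16] ≈ [0.5625, 0.4375]
H = -((9/16)·log₂(9/16) + (7/16)·log₂(7/16))
  = 0.9887 bits

0.9887 bits


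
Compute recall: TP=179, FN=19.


Recall = TP/(TP+FN)
= 179/(179+19)
= 179/198 = 90.4%

90.4%


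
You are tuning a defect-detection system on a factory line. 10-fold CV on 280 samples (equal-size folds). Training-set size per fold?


Fold size = 280/10 = 28
Training per fold = 280 - 28 = 252

252


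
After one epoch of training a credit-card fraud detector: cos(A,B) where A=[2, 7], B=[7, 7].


A·B = 2·7 + 7·7 = 63
‖A‖ = √53 = 7.2801, ‖B‖ = √98 = 9.8995
cos = 63/(√53·√98) = 63/√5194 = 0.8742

0.8742


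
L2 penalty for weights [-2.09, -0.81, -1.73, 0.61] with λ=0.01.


‖w‖₂² = (-2.09)² + (-0.81)² + (-1.73)² + (0.61)²
     = 4.3681 + 0.6561 + 2.9929 + 0.3721
     = 8.3892
λ·‖w‖₂² = 0.01·8.3892 = 0.083892

0.083892


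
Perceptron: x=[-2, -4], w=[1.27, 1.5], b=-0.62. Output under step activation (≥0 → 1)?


z = (-2)·(1.27) + (-4)·(1.5) - 0.62
  = -9.16
step(z) = 0 (z<0)

0


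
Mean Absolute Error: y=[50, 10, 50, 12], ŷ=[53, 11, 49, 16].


Absolute errors: |50-53|=3, |10-11|=1, |50-49|=1, |12-16|=4
Sum = 9
MAE = 9/4 = 9/4

9/4


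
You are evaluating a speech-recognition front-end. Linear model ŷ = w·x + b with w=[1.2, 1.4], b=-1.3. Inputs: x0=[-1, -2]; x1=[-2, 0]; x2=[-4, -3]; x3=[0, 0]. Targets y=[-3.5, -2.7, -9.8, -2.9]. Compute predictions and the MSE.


ŷ0 = (1.2)·(-1) + (1.4)·(-2) - 1.3 = -5.3
ŷ1 = (1.2)·(-2) + (1.4)·(0) - 1.3 = -3.7
ŷ2 = (1.2)·(-4) + (1.4)·(-3) - 1.3 = -10.3
ŷ3 = (1.2)·(0) + (1.4)·(0) - 1.3 = -1.3
errors² = [3.24, 1.0, 0.25, 2.56]
MSE = 7.0500/4 = 1.7625

1.7625


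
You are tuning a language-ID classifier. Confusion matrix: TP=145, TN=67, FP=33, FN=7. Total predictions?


Total = TP + TN + FP + FN
= 145 + 67 + 33 + 7
= 252
(Predicted positive: 178, predicted negative: 74)

252


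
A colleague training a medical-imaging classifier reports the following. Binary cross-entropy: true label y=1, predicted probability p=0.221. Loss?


BCE = -[y·ln(p) + (1-y)·ln(1-p)]
= -1·ln(0.221) - 0
= -ln(0.221) = 1.5096

1.5096


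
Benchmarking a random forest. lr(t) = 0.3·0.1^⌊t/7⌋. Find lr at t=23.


n_drops = ⌊23/7⌋ = 3
lr = 0.3·0.1^3 = 0.3·0.001 = 0.0003

0.0003


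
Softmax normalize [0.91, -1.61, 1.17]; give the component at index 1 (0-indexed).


Exponentials: e^0.91=2.4843, e^-1.61=0.1999, e^1.17=3.222
Sum = 5.9062
Softmax = [0.4206, 0.0338, 0.5455]
p[1] = 0.1999/5.9062 = 0.0338

0.0338


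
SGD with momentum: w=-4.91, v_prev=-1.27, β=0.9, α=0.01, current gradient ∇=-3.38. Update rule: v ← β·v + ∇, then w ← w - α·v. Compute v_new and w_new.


v_new = 0.9·-1.27 - 3.38 = -1.143 - 3.38 = -4.523
w_new = -4.91 - 0.01·-4.523 = -4.91 + 0.04523 = -4.86477

v_new=-4.523, w_new=-4.86477


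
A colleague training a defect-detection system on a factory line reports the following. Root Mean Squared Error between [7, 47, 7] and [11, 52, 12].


MSE = 66/3 = 22
RMSE = √(66/3) = 4.6904

4.6904


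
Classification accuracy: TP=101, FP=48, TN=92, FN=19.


Accuracy = (TP+TN)/(TP+TN+FP+FN)
= (101+92)/(260)
= 193/260 = 74.23%

74.23%


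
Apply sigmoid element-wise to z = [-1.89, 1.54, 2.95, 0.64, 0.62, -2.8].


σ(-1.89) = 1/(1+e^1.89) = 0.1312
σ(1.54) = 1/(1+e^-1.54) = 0.8235
σ(2.95) = 1/(1+e^-2.95) = 0.9503
σ(0.64) = 1/(1+e^-0.64) = 0.6548
σ(0.62) = 1/(1+e^-0.62) = 0.6502
σ(-2.8) = 1/(1+e^2.8) = 0.0573
result = [0.1312, 0.8235, 0.9503, 0.6548, 0.6502, 0.0573]

[0.1312, 0.8235, 0.9503, 0.6548, 0.6502, 0.0573]


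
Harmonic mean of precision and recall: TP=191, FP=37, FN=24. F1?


Precision = 191/228 = 0.8377
Recall = 191/215 = 0.8884
F1 = 2·P·R/(P+R) = 2·TP/(2·TP+FP+FN) = 382/(382+37+24) = 382/443 = 0.8623

0.8623


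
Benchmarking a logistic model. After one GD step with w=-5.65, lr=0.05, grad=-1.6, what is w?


w_new = w - α·∇
= -5.65 - 0.05·-1.6
= -5.65 + 0.08
= -5.57

-5.57


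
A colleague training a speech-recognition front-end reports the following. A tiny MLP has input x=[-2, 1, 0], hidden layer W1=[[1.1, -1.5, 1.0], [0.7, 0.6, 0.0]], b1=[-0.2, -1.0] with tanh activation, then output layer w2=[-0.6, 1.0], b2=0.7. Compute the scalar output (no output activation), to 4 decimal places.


z1[0] = (1.1)·(-2) + (-1.5)·(1) + (1.0)·(0) - 0.2 = -3.9
z1[1] = (0.7)·(-2) + (0.6)·(1) + (0.0)·(0) - 1.0 = -1.8
h = tanh(z1) = [-0.9992, -0.9468]
output = (-0.6)·(-0.9992) + (1.0)·(-0.9468) + 0.7 = 0.3527

0.3527


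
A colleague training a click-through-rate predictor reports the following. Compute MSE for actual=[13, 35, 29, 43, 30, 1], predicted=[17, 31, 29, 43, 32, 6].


Squared errors: (13-17)²=16, (35-31)²=16, (29-29)²=0, (43-43)²=0, (30-32)²=4, (1-6)²=25
Sum = 61
MSE = 61/6 = 61/6

61/6


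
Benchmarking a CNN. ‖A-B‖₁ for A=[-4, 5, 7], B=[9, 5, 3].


d = |-4-9| + |5-5| + |7-3|
  = 13 + 0 + 4
  = 17

17


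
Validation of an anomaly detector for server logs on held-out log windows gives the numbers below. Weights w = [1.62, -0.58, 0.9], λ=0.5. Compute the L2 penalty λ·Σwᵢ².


‖w‖₂² = (1.62)² + (-0.58)² + (0.9)²
     = 2.6244 + 0.3364 + 0.81
     = 3.7708
λ·‖w‖₂² = 0.5·3.7708 = 1.8854

1.8854


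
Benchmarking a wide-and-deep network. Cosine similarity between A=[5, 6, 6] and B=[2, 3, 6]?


A·B = 5·2 + 6·3 + 6·6 = 64
‖A‖ = √97 = 9.8489, ‖B‖ = √49 = 7
cos = 64/(√97·√49) = 64/√4753 = 0.9283

0.9283


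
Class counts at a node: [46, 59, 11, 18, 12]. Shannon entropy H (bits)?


Probabilities: [46/146, 59/146, 11/146, 18/146, 12/146] ≈ [0.3151, 0.4041, 0.0753, 0.1233, 0.0822]
H = -((46/146)·log₂(46/146) + (59/146)·log₂(59/146) + (11/146)·log₂(11/146) + (18/146)·log₂(18/146) + (12/146)·log₂(12/146))
  = 2.0029 bits

2.0029 bits


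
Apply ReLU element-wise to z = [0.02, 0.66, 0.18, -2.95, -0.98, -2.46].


ReLU(0.02) = max(0, 0.02) = 0.02
ReLU(0.66) = max(0, 0.66) = 0.66
ReLU(0.18) = max(0, 0.18) = 0.18
ReLU(-2.95) = max(0, -2.95) = 0.0
ReLU(-0.98) = max(0, -0.98) = 0.0
ReLU(-2.46) = max(0, -2.46) = 0.0
result = [0.02, 0.66, 0.18, 0.0, 0.0, 0.0]

[0.02, 0.66, 0.18, 0.0, 0.0, 0.0]


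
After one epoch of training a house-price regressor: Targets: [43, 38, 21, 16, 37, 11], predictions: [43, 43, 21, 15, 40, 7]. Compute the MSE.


Squared errors: (43-43)²=0, (38-43)²=25, (21-21)²=0, (16-15)²=1, (37-40)²=9, (11-7)²=16
Sum = 51
MSE = 51/6 = 17/2

17/2


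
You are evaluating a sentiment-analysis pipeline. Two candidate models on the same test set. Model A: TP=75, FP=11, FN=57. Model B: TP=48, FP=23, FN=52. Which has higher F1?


Model A: P=75/86=0.8721, R=75/132=0.5682, F1=2PR/(P+R)=2TP/(2TP+FP+FN)=150/218=0.6881
Model B: P=48/71=0.6761, R=48/100=0.48, F1=2PR/(P+R)=2TP/(2TP+FP+FN)=96/171=0.5614
0.6881 > 0.5614 → Model A

Model A


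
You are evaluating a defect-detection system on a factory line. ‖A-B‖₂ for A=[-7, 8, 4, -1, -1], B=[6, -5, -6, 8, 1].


d = √((-7-6)² + (8+ 5)² + (4+ 6)² + (-1-8)² + (-1-1)²)
  = √(169 + 169 + 100 + 81 + 4)
  = √523 = 22.8692

22.8692


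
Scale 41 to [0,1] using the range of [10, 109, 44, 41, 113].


min=10, max=113
(41-10)/(113-10) = 31/103 = 0.301

0.301


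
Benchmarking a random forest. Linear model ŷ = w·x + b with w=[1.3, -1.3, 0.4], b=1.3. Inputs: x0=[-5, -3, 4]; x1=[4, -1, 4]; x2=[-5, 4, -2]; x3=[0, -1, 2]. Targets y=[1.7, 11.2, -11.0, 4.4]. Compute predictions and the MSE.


ŷ0 = (1.3)·(-5) + (-1.3)·(-3) + (0.4)·(4) + 1.3 = 0.3
ŷ1 = (1.3)·(4) + (-1.3)·(-1) + (0.4)·(4) + 1.3 = 9.4
ŷ2 = (1.3)·(-5) + (-1.3)·(4) + (0.4)·(-2) + 1.3 = -11.2
ŷ3 = (1.3)·(0) + (-1.3)·(-1) + (0.4)·(2) + 1.3 = 3.4
errors² = [1.96, 3.24, 0.04, 1.0]
MSE = 6.2400/4 = 1.56

1.56


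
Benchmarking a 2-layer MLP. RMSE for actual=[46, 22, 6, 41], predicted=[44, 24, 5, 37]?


MSE = 25/4 = 6.25
RMSE = √(25/4) = 2.5

2.5


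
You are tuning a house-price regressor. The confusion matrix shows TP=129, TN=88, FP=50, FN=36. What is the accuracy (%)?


Accuracy = (TP+TN)/(TP+TN+FP+FN)
= (129+88)/(303)
= 217/303 = 71.62%

71.62%


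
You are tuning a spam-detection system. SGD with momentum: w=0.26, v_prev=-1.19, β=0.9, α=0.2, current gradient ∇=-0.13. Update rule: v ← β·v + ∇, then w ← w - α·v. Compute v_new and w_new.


v_new = 0.9·-1.19 - 0.13 = -1.071 - 0.13 = -1.201
w_new = 0.26 - 0.2·-1.201 = 0.26 + 0.2402 = 0.5002

v_new=-1.201, w_new=0.5002


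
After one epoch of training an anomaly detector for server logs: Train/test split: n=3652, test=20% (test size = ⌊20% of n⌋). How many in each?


Test = ⌊3652·20/100⌋ = 730
Train = 3652 - 730 = 2922

Train: 2922, Test: 730


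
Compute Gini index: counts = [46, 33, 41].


Probabilities: [46/120, 33/120, 41/120] ≈ [0.3833, 0.275, 0.3417]
Σpᵢ² = (2116 + 1089 + 1681)/120² = 4886/14400
Gini = 1 - Σpᵢ² = 1 - 4886/14400 = 0.6607

0.6607


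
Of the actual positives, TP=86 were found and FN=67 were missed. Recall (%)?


Recall = TP/(TP+FN)
= 86/(86+67)
= 86/153 = 56.21%

56.21%


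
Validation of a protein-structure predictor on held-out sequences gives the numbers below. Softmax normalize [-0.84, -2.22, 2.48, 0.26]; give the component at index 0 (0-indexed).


Exponentials: e^-0.84=0.4317, e^-2.22=0.1086, e^2.48=11.9413, e^0.26=1.2969
Sum = 13.7785
Softmax = [0.0313, 0.0079, 0.8667, 0.0941]
p[0] = 0.4317/13.7785 = 0.0313

0.0313


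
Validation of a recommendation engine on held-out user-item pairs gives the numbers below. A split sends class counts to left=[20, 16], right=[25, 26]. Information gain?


Parent = [45, 42], H_parent = 0.9991
H_left = 0.9911 (n=36), H_right = 0.9997 (n=51)
H_children = (36/87)·0.9911 + (51/87)·0.9997 = 0.9961
IG = 0.9991 - 0.9961 = 0.003

0.003


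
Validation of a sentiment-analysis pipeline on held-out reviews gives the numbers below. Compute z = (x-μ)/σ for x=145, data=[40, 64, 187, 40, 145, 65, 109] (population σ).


μ = 92.8571, σ = 52.1521
z = (145 - 92.8571)/52.1521 = 0.9998

0.9998


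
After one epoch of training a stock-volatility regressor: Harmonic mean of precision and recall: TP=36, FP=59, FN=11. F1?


Precision = 36/95 = 0.3789
Recall = 36/47 = 0.766
F1 = 2·P·R/(P+R) = 2·TP/(2·TP+FP+FN) = 72/(72+59+11) = 72/142 = 0.507

0.507


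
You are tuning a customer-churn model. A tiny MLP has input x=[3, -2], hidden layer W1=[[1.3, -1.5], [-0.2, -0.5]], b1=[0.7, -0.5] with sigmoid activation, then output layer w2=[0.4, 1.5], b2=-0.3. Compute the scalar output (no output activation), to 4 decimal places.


z1[0] = (1.3)·(3) + (-1.5)·(-2) + 0.7 = 7.6
z1[1] = (-0.2)·(3) + (-0.5)·(-2) - 0.5 = -0.1
h = sigmoid(z1) = [0.9995, 0.475]
output = (0.4)·(0.9995) + (1.5)·(0.475) - 0.3 = 0.8123

0.8123


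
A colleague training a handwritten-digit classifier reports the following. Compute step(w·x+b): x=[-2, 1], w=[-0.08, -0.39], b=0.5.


z = (-2)·(-0.08) + (1)·(-0.39) + 0.5
  = 0.27
step(z) = 1 (z≥0)

1


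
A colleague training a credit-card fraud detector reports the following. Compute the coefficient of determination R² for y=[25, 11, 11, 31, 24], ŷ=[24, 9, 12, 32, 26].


ȳ = 20.4
SS_res = Σ(y-ŷ)² = 11
SS_tot = Σ(y-ȳ)² = 323.2
R² = 1 - SS_res/SS_tot = 1 - 0.034 = 0.966

0.966


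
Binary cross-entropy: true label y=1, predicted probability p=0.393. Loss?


BCE = -[y·ln(p) + (1-y)·ln(1-p)]
= -1·ln(0.393) - 0
= -ln(0.393) = 0.9339

0.9339


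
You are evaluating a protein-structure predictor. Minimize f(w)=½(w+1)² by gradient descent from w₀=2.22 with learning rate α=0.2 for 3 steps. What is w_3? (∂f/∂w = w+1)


step 1: grad = 2.22+1 = 3.22; w = 2.22 - 0.2·(3.22) = 1.576
step 2: grad = 1.576+1 = 2.576; w = 1.576 - 0.2·(2.576) = 1.0608
step 3: grad = 1.0608+1 = 2.0608; w = 1.0608 - 0.2·(2.0608) = 0.64864

0.64864


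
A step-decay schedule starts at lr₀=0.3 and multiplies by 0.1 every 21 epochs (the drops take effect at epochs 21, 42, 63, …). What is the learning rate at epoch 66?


n_drops = ⌊66/21⌋ = 3
lr = 0.3·0.1^3 = 0.3·0.001 = 0.0003

0.0003


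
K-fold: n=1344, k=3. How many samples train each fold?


Fold size = 1344/3 = 448
Training per fold = 1344 - 448 = 896

896


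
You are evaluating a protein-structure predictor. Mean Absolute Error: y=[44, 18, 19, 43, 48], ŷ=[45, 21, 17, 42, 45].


Absolute errors: |44-45|=1, |18-21|=3, |19-17|=2, |43-42|=1, |48-45|=3
Sum = 10
MAE = 10/5 = 2

2


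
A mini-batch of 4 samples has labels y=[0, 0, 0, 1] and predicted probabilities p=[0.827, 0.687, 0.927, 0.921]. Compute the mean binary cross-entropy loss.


L[0] = -ln(1-0.827) = -ln(0.173) = 1.7545
L[1] = -ln(1-0.687) = -ln(0.313) = 1.1616
L[2] = -ln(1-0.927) = -ln(0.073) = 2.6173
L[3] = -ln(0.921) = 0.0823
mean = (1.7545 + 1.1616 + 2.6173 + 0.0823)/4 = 1.4039

1.4039


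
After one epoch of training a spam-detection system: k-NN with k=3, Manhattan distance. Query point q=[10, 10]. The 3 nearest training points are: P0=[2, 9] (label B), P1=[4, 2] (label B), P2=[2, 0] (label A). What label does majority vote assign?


d(q,P0) = 9  (label B)
d(q,P1) = 14  (label B)
d(q,P2) = 18  (label A)
Votes: A=1, B=2
Majority → B

B


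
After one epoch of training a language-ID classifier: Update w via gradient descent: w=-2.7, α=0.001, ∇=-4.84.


w_new = w - α·∇
= -2.7 - 0.001·-4.84
= -2.7 + 0.00484
= -2.69516

-2.69516


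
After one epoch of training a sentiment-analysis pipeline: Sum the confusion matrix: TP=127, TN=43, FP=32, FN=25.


Total = TP + TN + FP + FN
= 127 + 43 + 32 + 25
= 227
(Predicted positive: 159, predicted negative: 68)

227


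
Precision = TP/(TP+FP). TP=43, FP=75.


Precision = TP/(TP+FP)
= 43/(43+75)
= 43/118 = 36.44%

36.44%


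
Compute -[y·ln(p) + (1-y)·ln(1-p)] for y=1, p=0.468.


BCE = -[y·ln(p) + (1-y)·ln(1-p)]
= -1·ln(0.468) - 0
= -ln(0.468) = 0.7593

0.7593


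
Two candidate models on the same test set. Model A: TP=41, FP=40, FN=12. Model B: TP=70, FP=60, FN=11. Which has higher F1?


Model A: P=41/81=0.5062, R=41/53=0.7736, F1=2PR/(P+R)=2TP/(2TP+FP+FN)=82/134=0.6119
Model B: P=70/130=0.5385, R=70/81=0.8642, F1=2PR/(P+R)=2TP/(2TP+FP+FN)=140/211=0.6635
0.6119 < 0.6635 → Model B

Model B


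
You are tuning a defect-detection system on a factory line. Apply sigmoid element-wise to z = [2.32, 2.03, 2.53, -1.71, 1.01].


σ(2.32) = 1/(1+e^-2.32) = 0.9105
σ(2.03) = 1/(1+e^-2.03) = 0.8839
σ(2.53) = 1/(1+e^-2.53) = 0.9262
σ(-1.71) = 1/(1+e^1.71) = 0.1532
σ(1.01) = 1/(1+e^-1.01) = 0.733
result = [0.9105, 0.8839, 0.9262, 0.1532, 0.733]

[0.9105, 0.8839, 0.9262, 0.1532, 0.733]


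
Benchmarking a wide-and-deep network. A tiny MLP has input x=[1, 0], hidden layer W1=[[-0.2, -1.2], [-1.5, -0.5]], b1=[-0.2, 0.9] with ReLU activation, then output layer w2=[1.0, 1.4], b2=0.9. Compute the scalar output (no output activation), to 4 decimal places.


z1[0] = (-0.2)·(1) + (-1.2)·(0) - 0.2 = -0.4
z1[1] = (-1.5)·(1) + (-0.5)·(0) + 0.9 = -0.6
h = ReLU(z1) = [0.0, 0.0]
output = (1.0)·(0.0) + (1.4)·(0.0) + 0.9 = 0.9

0.9


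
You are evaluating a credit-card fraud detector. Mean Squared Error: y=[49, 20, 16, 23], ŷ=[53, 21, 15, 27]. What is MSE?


Squared errors: (49-53)²=16, (20-21)²=1, (16-15)²=1, (23-27)²=16
Sum = 34
MSE = 34/4 = 17/2

17/2


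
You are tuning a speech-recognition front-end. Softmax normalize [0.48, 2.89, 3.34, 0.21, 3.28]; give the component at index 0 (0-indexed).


Exponentials: e^0.48=1.6161, e^2.89=17.9933, e^3.34=28.2191, e^0.21=1.2337, e^3.28=26.5758
Sum = 75.638
Softmax = [0.0214, 0.2379, 0.3731, 0.0163, 0.3514]
p[0] = 1.6161/75.638 = 0.0214

0.0214


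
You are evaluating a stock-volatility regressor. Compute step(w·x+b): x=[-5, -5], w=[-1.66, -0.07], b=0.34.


z = (-5)·(-1.66) + (-5)·(-0.07) + 0.34
  = 8.99
step(z) = 1 (z≥0)

1


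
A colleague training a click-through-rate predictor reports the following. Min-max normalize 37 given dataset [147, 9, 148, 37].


min=9, max=148
(37-9)/(148-9) = 28/139 = 0.2014

0.2014


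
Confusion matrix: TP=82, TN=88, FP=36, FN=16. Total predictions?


Total = TP + TN + FP + FN
= 82 + 88 + 36 + 16
= 222
(Predicted positive: 118, predicted negative: 104)

222


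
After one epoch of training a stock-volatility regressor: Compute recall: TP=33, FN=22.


Recall = TP/(TP+FN)
= 33/(33+22)
= 33/55 = 60.0%

60.0%


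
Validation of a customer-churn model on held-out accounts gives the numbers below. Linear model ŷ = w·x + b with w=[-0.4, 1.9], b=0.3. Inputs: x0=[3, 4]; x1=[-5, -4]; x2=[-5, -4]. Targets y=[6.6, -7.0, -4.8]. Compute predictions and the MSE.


ŷ0 = (-0.4)·(3) + (1.9)·(4) + 0.3 = 6.7
ŷ1 = (-0.4)·(-5) + (1.9)·(-4) + 0.3 = -5.3
ŷ2 = (-0.4)·(-5) + (1.9)·(-4) + 0.3 = -5.3
errors² = [0.01, 2.89, 0.25]
MSE = 3.1500/3 = 1.05

1.05


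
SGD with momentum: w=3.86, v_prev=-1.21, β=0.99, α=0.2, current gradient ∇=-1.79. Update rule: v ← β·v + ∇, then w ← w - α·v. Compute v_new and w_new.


v_new = 0.99·-1.21 - 1.79 = -1.1979 - 1.79 = -2.9879
w_new = 3.86 - 0.2·-2.9879 = 3.86 + 0.59758 = 4.45758

v_new=-2.9879, w_new=4.45758


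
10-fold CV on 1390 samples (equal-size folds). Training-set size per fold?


Fold size = 1390/10 = 139
Training per fold = 1390 - 139 = 1251

1251


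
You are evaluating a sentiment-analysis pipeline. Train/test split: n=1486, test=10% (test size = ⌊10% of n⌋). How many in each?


Test = ⌊1486·10/100⌋ = 148
Train = 1486 - 148 = 1338

Train: 1338, Test: 148


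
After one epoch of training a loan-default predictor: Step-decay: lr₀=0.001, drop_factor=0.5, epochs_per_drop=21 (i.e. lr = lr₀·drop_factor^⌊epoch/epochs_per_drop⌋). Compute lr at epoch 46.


n_drops = ⌊46/21⌋ = 2
lr = 0.001·0.5^2 = 0.001·0.25 = 0.00025

0.00025


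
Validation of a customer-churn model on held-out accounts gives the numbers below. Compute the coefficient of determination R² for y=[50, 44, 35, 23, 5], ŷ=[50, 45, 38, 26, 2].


ȳ = 31.4
SS_res = Σ(y-ŷ)² = 28
SS_tot = Σ(y-ȳ)² = 1285.2
R² = 1 - SS_res/SS_tot = 1 - 0.0218 = 0.9782

0.9782


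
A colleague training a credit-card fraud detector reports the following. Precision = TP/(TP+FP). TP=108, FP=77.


Precision = TP/(TP+FP)
= 108/(108+77)
= 108/185 = 58.38%

58.38%


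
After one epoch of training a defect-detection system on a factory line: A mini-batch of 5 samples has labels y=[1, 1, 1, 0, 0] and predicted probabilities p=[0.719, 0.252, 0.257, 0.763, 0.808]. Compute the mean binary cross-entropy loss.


L[0] = -ln(0.719) = 0.3299
L[1] = -ln(0.252) = 1.3783
L[2] = -ln(0.257) = 1.3587
L[3] = -ln(1-0.763) = -ln(0.237) = 1.4397
L[4] = -ln(1-0.808) = -ln(0.192) = 1.6503
mean = (0.3299 + 1.3783 + 1.3587 + 1.4397 + 1.6503)/5 = 1.2314

1.2314
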